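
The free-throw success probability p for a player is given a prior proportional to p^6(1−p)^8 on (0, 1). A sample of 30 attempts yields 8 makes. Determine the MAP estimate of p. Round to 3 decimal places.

p̂_MAP = 0.318

The prior density ∝ p^6(1−p)^8 is the kernel of Beta(7, 9).
Data: 8 successes in 30 trials. The binomial likelihood contributes p^8(1−p)^22, so the posterior is Beta(7+8, 9+22) = Beta(15, 31).
For Beta(a, b) with a, b > 1 the mode is (a−1)/(a+b−2) = 14/44 ≈ 0.318.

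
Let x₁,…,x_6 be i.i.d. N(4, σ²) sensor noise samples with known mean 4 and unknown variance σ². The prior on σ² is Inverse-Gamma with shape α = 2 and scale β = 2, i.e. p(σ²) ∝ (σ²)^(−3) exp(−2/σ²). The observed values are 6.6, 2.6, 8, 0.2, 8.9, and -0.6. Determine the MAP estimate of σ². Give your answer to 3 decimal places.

σ̂²_MAP = 7.361

Sum of squared deviations about the known mean: SS = (6.6−4)² + (2.6−4)² + (8−4)² + (0.2−4)² + (8.9−4)² + (-0.6−4)² = 84.33.
The Normal likelihood contributes (σ²)^(−n/2) exp(−SS/(2σ²)), so the posterior is Inverse-Gamma(α + n/2, β + SS/2) = Inverse-Gamma(5, 44.165).
The mode of Inverse-Gamma(a, b) is b/(a+1) = 44.165/6 ≈ 7.361.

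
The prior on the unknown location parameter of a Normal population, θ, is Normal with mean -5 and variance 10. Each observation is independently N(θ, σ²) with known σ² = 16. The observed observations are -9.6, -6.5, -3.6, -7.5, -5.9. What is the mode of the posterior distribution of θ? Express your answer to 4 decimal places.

θ̂_MAP = -6.2273

n = 5; x̄ = ((-9.6) + (-6.5) + (-3.6) + (-7.5) + (-5.9))/5 = -33.1/5 = -6.62.
For a Normal prior and Normal likelihood with known variance, the posterior is Normal; its mode equals its mean, the precision-weighted average.
Prior precision 1/σ₀² = 1/10 = 0.1; data precision n/σ² = 5/16 = 0.3125.
θ̂ = (0.1·(-5) + 0.3125·(-6.62)) / (0.1 + 0.3125) = (-2.56875)/0.4125 = -137/22 ≈ -6.2273.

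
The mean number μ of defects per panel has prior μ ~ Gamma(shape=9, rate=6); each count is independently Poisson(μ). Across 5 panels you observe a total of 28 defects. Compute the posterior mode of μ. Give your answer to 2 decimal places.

μ̂_MAP = 3.27

Σxᵢ = 28, n = 5.
Posterior ∝ μ^8e^(−6μ) · μ^28e^(−5μ) = μ^36e^(−11μ), i.e. Gamma(shape=37, rate=11).
The mode of a Gamma(a, b) with a ≥ 1 (shape–rate) is (a−1)/b = 36/11 ≈ 3.27.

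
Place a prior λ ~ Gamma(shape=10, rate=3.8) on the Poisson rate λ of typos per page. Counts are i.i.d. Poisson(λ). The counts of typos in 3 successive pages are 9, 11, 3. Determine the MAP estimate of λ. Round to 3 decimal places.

Σxᵢ = 9+11+3 = 23, with n = 3.
Posterior ∝ λ^9e^(−3.8λ) · λ^23e^(−3λ) = λ^32e^(−6.8λ), i.e. Gamma(shape=33, rate=6.8).
The mode of a Gamma(a, b) with a ≥ 1 (shape–rate) is (a−1)/b = 32/6.8 ≈ 4.706.

λ̂_MAP = 4.706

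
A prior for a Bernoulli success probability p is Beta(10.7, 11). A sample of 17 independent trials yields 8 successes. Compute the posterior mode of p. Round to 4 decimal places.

Prior: Beta(10.7, 11).
Data: 8 successes in 17 trials. The binomial likelihood contributes p^8(1−p)^9, so the posterior is Beta(10.7+8, 11+9) = Beta(18.7, 20).
For Beta(a, b) with a, b > 1 the mode is (a−1)/(a+b−2) = 17.7/36.7 ≈ 0.4823.

p̂_MAP = 0.4823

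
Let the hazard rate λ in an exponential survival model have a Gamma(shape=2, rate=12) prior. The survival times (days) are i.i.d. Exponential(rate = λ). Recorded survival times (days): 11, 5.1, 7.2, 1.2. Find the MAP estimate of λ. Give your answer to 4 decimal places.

The Exponential(rate=λ) likelihood is ∝ λ^n e^(−λΣtᵢ). Here n = 4 and Σtᵢ = 11 + 5.1 + 7.2 + 1.2 = 24.5.
Posterior ∝ λe^(−12λ) · λ^4e^(−24.5λ) = λ^5e^(−36.5λ), i.e. Gamma(6, 36.5).
Mode = (a−1)/b = 5/36.5 ≈ 0.1370.

λ̂_MAP = 0.1370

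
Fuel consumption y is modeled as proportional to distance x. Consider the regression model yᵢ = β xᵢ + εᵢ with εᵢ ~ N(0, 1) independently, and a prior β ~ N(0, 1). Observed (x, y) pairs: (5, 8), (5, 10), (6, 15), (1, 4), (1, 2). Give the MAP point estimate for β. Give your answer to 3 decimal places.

log p(β | y) = −Σ(yᵢ − βxᵢ)²/(2·1) − β²/(2·1) + const.
Setting the derivative to zero: Σxᵢ(yᵢ − βxᵢ)/1 − β/1 = 0, so β = Σxᵢyᵢ / (Σxᵢ² + σ²/τ²).
Σxᵢyᵢ = 5·8 + 5·10 + 6·15 + 1·4 + 1·2 = 186; Σxᵢ² = 88; σ²/τ² = 1.
β̂_MAP = 186 / (88 + 1) = 186/89 ≈ 2.090.

β̂_MAP = 2.090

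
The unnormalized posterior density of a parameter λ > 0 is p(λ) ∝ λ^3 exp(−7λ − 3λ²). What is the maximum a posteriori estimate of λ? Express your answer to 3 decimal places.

λ̂_MAP = 0.333

ℓ'(λ) = 3/λ − 7 − 6λ. Setting this to zero and multiplying by λ: 6λ² + 7λ − 3 = 0.
λ = (−7 + √(7² + 4·6·3)) / (2·6) = (−7 + √121) / 12 = (−7 + 11)/12 = 1/3.
ℓ''(λ) = −3/λ² − 6 < 0, confirming a maximum.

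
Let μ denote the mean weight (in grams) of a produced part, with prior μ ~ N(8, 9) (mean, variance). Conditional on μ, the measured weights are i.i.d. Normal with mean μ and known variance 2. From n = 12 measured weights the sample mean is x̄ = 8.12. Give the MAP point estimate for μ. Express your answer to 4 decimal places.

n = 12, x̄ = 8.12.
For a Normal prior and Normal likelihood with known variance, the posterior is Normal; its mode equals its mean, the precision-weighted average.
Prior precision 1/σ₀² = 1/9; data precision n/σ² = 12/2 = 6.
μ̂ = ((1/9)·8 + 6·8.12) / (1/9 + 6) = (11162/225)/(55/9) = 11162/1375 ≈ 8.1178.

μ̂_MAP = 8.1178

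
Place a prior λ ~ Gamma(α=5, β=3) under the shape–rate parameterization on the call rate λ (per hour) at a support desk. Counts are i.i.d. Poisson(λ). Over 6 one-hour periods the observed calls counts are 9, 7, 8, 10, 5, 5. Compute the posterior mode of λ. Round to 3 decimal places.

λ̂_MAP = 5.333

Σxᵢ = 9+7+8+10+5+5 = 44, with n = 6.
Posterior ∝ λ^4e^(−3λ) · λ^44e^(−6λ) = λ^48e^(−9λ), i.e. Gamma(shape=49, rate=9).
The mode of a Gamma(a, b) with a ≥ 1 (shape–rate) is (a−1)/b = 48/9 ≈ 5.333.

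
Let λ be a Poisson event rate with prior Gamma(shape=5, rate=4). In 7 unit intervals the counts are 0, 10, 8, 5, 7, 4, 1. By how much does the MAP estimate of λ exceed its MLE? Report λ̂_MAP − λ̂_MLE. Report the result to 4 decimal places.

Σxᵢ = 35. Posterior is Gamma(40, 11); MAP = (40−1)/11 = 39/11 ≈ 3.54545.
MLE = x̄ = 35/7 ≈ 5.00000.
Difference = 39/11 − 35/7 = -16/11 ≈ -1.4545.

MAP − MLE = -1.4545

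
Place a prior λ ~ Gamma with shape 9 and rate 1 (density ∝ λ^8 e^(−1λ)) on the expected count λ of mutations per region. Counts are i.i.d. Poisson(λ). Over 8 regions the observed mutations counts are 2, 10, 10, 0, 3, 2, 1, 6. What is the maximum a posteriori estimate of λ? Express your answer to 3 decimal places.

λ̂_MAP = 4.667

Σxᵢ = 2+10+10+0+3+2+1+6 = 34, with n = 8.
Posterior ∝ λ^8e^(−1λ) · λ^34e^(−8λ) = λ^42e^(−9λ), i.e. Gamma(shape=43, rate=9).
The mode of a Gamma(a, b) with a ≥ 1 (shape–rate) is (a−1)/b = 42/9 ≈ 4.667.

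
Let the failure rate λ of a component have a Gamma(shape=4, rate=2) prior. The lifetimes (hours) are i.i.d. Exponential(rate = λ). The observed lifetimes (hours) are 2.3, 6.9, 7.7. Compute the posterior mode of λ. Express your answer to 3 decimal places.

The Exponential(rate=λ) likelihood is ∝ λ^n e^(−λΣtᵢ). Here n = 3 and Σtᵢ = 2.3 + 6.9 + 7.7 = 16.9.
Posterior ∝ λ^3e^(−2λ) · λ^3e^(−16.9λ) = λ^6e^(−18.9λ), i.e. Gamma(7, 18.9).
Mode = (a−1)/b = 6/18.9 ≈ 0.317.

λ̂_MAP = 0.317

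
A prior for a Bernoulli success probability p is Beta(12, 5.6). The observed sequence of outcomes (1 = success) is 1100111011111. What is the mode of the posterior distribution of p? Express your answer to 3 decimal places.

p̂_MAP = 0.734

Prior: Beta(12, 5.6).
Data: 10 successes in 13 trials (from the sequence). The binomial likelihood contributes p^10(1−p)^3, so the posterior is Beta(12+10, 5.6+3) = Beta(22, 8.6).
For Beta(a, b) with a, b > 1 the mode is (a−1)/(a+b−2) = 21/28.6 ≈ 0.734.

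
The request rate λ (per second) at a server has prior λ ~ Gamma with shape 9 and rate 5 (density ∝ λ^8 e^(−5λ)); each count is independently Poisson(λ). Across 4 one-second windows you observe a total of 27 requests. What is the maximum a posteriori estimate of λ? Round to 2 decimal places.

λ̂_MAP = 3.89

Σxᵢ = 27, n = 4.
Posterior ∝ λ^8e^(−5λ) · λ^27e^(−4λ) = λ^35e^(−9λ), i.e. Gamma(shape=36, rate=9).
The mode of a Gamma(a, b) with a ≥ 1 (shape–rate) is (a−1)/b = 35/9 ≈ 3.89.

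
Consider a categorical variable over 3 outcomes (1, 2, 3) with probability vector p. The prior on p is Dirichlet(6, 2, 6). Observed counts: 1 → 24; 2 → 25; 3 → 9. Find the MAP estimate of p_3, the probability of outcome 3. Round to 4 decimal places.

MAP estimate: 0.2029

The posterior is Dirichlet(αᵢ + nᵢ) = Dirichlet(30, 27, 15).
For a Dirichlet(a₁,…,a_K) with all aᵢ > 1, the mode has j-th component (aⱼ − 1)/(Σaᵢ − K).
Here Σaᵢ = 72 and K = 3, so p_3 = (15 − 1)/(72 − 3) = 14/69 ≈ 0.2029.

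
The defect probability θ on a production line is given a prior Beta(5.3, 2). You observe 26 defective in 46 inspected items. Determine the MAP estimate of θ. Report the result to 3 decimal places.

θ̂_MAP = 0.591

Prior: Beta(5.3, 2).
Data: 26 successes in 46 trials. The binomial likelihood contributes θ^26(1−θ)^20, so the posterior is Beta(5.3+26, 2+20) = Beta(31.3, 22).
For Beta(a, b) with a, b > 1 the mode is (a−1)/(a+b−2) = 30.3/51.3 ≈ 0.591.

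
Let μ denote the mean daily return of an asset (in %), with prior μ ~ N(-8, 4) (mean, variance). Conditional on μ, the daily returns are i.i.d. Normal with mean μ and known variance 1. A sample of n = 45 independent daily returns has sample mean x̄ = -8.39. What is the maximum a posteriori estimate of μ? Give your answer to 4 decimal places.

n = 45, x̄ = -8.39.
For a Normal prior and Normal likelihood with known variance, the posterior is Normal; its mode equals its mean, the precision-weighted average.
Prior precision 1/σ₀² = 1/4 = 0.25; data precision n/σ² = 45/1 = 45.
μ̂ = (0.25·(-8) + 45·(-8.39)) / (0.25 + 45) = (-379.55)/45.25 = -7591/905 ≈ -8.3878.

μ̂_MAP = -8.3878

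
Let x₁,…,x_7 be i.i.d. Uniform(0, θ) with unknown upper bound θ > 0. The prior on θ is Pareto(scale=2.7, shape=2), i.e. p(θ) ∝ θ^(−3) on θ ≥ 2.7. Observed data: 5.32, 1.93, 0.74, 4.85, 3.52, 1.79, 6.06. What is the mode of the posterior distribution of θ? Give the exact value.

θ̂_MAP = 6.06

The Uniform(0, θ) likelihood is θ^(−n) for θ ≥ max(xᵢ), zero otherwise. Here max(xᵢ) = 6.06.
Posterior ∝ θ^(−3) · θ^(−7) = θ^(−10) on θ ≥ max(2.7, 6.06) = 6.06.
This density is strictly decreasing in θ, so the posterior mode lies at the lower boundary of the support.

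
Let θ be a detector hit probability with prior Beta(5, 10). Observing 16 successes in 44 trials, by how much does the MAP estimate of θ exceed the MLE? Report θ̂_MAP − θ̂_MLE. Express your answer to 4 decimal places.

Posterior is Beta(21, 38); MAP = (21−1)/(59−2) = 20/57 ≈ 0.35088.
MLE ignores the prior: θ̂_MLE = k/n = 16/44 ≈ 0.36364.
Difference = 20/57 − 16/44 = -8/627 ≈ -0.0128.

MAP − MLE = -0.0128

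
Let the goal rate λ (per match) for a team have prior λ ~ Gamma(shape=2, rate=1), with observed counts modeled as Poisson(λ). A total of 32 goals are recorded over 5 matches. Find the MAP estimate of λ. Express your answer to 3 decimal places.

Σxᵢ = 32, n = 5.
Posterior ∝ λe^(−1λ) · λ^32e^(−5λ) = λ^33e^(−6λ), i.e. Gamma(shape=34, rate=6).
The mode of a Gamma(a, b) with a ≥ 1 (shape–rate) is (a−1)/b = 33/6 ≈ 5.500.

λ̂_MAP = 5.500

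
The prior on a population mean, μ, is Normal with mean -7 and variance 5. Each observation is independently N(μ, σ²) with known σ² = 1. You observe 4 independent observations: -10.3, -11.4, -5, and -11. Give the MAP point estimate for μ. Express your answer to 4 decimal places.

μ̂_MAP = -9.3095

n = 4; x̄ = ((-10.3) + (-11.4) + (-5) + (-11))/4 = -37.7/4 = -9.425.
For a Normal prior and Normal likelihood with known variance, the posterior is Normal; its mode equals its mean, the precision-weighted average.
Prior precision 1/σ₀² = 1/5 = 0.2; data precision n/σ² = 4/1 = 4.
μ̂ = (0.2·(-7) + 4·(-9.425)) / (0.2 + 4) = (-39.1)/4.2 = -391/42 ≈ -9.3095.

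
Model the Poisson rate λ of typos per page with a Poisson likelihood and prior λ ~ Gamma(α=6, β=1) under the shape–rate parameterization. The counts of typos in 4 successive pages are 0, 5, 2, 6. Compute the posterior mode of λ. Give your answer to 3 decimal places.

Σxᵢ = 0+5+2+6 = 13, with n = 4.
Posterior ∝ λ^5e^(−1λ) · λ^13e^(−4λ) = λ^18e^(−5λ), i.e. Gamma(shape=19, rate=5).
The mode of a Gamma(a, b) with a ≥ 1 (shape–rate) is (a−1)/b = 18/5 ≈ 3.600.

λ̂_MAP = 3.600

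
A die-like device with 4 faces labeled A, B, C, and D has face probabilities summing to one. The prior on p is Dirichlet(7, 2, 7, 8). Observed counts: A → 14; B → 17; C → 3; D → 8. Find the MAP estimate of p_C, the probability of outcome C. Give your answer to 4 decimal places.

The posterior is Dirichlet(αᵢ + nᵢ) = Dirichlet(21, 19, 10, 16).
For a Dirichlet(a₁,…,a_K) with all aᵢ > 1, the mode has j-th component (aⱼ − 1)/(Σaᵢ − K).
Here Σaᵢ = 66 and K = 4, so p_C = (10 − 1)/(66 − 4) = 9/62 ≈ 0.1452.

MAP estimate of p_C = 0.1452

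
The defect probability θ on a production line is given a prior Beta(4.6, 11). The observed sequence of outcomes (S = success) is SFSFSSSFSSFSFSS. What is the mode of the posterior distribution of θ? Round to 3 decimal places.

Prior: Beta(4.6, 11).
Data: 10 successes in 15 trials (from the sequence). The binomial likelihood contributes θ^10(1−θ)^5, so the posterior is Beta(4.6+10, 11+5) = Beta(14.6, 16).
For Beta(a, b) with a, b > 1 the mode is (a−1)/(a+b−2) = 13.6/28.6 ≈ 0.476.

θ̂_MAP = 0.476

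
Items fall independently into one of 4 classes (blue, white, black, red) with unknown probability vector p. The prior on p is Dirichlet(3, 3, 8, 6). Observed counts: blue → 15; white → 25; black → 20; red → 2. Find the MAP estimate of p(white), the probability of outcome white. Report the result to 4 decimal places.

MAP estimate of p(white) = 0.3462

The posterior is Dirichlet(αᵢ + nᵢ) = Dirichlet(18, 28, 28, 8).
For a Dirichlet(a₁,…,a_K) with all aᵢ > 1, the mode has j-th component (aⱼ − 1)/(Σaᵢ − K).
Here Σaᵢ = 82 and K = 4, so p(white) = (28 − 1)/(82 − 4) = 27/78 ≈ 0.3462.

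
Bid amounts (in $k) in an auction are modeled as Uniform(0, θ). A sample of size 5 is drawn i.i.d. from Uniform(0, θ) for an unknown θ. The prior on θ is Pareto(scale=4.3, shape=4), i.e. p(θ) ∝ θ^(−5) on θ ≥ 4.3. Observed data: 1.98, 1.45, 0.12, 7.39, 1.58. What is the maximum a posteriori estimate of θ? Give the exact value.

The Uniform(0, θ) likelihood is θ^(−n) for θ ≥ max(xᵢ), zero otherwise. Here max(xᵢ) = 7.39.
Posterior ∝ θ^(−5) · θ^(−5) = θ^(−10) on θ ≥ max(4.3, 7.39) = 7.39.
This density is strictly decreasing in θ, so the posterior mode lies at the lower boundary of the support.

θ̂_MAP = 7.39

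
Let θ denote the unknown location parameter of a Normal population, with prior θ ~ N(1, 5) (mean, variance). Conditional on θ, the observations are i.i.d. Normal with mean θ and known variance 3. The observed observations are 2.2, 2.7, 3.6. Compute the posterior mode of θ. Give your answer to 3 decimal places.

n = 3; x̄ = (2.2 + 2.7 + 3.6)/3 = 8.5/3 = 17/6 ≈ 2.8333.
For a Normal prior and Normal likelihood with known variance, the posterior is Normal; its mode equals its mean, the precision-weighted average.
Prior precision 1/σ₀² = 1/5 = 0.2; data precision n/σ² = 3/3 = 1.
θ̂ = (0.2·1 + 1·(17/6)) / (0.2 + 1) = (91/30)/1.2 = 91/36 ≈ 2.528.

θ̂_MAP = 2.528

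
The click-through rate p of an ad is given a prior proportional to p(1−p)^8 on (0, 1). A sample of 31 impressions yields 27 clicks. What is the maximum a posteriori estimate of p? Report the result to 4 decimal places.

The prior density ∝ p(1−p)^8 is the kernel of Beta(2, 9).
Data: 27 successes in 31 trials. The binomial likelihood contributes p^27(1−p)^4, so the posterior is Beta(2+27, 9+4) = Beta(29, 13).
For Beta(a, b) with a, b > 1 the mode is (a−1)/(a+b−2) = 28/40 ≈ 0.7000.

p̂_MAP = 0.7000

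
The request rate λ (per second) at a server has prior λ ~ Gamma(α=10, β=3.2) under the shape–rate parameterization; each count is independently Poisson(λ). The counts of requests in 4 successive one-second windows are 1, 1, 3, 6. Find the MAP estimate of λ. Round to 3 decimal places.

Σxᵢ = 1+1+3+6 = 11, with n = 4.
Posterior ∝ λ^9e^(−3.2λ) · λ^11e^(−4λ) = λ^20e^(−7.2λ), i.e. Gamma(shape=21, rate=7.2).
The mode of a Gamma(a, b) with a ≥ 1 (shape–rate) is (a−1)/b = 20/7.2 ≈ 2.778.

λ̂_MAP = 2.778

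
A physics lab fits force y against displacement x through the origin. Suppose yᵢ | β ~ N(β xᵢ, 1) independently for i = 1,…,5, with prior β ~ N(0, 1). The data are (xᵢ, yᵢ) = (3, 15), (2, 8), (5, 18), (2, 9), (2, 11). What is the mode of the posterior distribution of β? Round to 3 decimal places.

log p(β | y) = −Σ(yᵢ − βxᵢ)²/(2·1) − β²/(2·1) + const.
Setting the derivative to zero: Σxᵢ(yᵢ − βxᵢ)/1 − β/1 = 0, so β = Σxᵢyᵢ / (Σxᵢ² + σ²/τ²).
Σxᵢyᵢ = 3·15 + 2·8 + 5·18 + 2·9 + 2·11 = 191; Σxᵢ² = 46; σ²/τ² = 1.
β̂_MAP = 191 / (46 + 1) = 191/47 ≈ 4.064.

β̂_MAP = 4.064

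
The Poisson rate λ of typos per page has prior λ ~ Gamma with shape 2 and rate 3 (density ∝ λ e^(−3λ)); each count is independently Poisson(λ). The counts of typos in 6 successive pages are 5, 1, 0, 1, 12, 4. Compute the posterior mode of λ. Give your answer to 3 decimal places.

Σxᵢ = 5+1+0+1+12+4 = 23, with n = 6.
Posterior ∝ λe^(−3λ) · λ^23e^(−6λ) = λ^24e^(−9λ), i.e. Gamma(shape=25, rate=9).
The mode of a Gamma(a, b) with a ≥ 1 (shape–rate) is (a−1)/b = 24/9 ≈ 2.667.

λ̂_MAP = 2.667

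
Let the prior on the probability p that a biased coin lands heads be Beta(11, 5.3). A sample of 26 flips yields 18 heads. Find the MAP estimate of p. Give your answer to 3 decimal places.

p̂_MAP = 0.695

Prior: Beta(11, 5.3).
Data: 18 successes in 26 trials. The binomial likelihood contributes p^18(1−p)^8, so the posterior is Beta(11+18, 5.3+8) = Beta(29, 13.3).
For Beta(a, b) with a, b > 1 the mode is (a−1)/(a+b−2) = 28/40.3 ≈ 0.695.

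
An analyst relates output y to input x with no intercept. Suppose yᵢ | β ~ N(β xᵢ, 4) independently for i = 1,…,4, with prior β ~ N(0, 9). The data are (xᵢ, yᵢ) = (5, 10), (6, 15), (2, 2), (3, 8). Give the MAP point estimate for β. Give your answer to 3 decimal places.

β̂_MAP = 2.257

log p(β | y) = −Σ(yᵢ − βxᵢ)²/(2·4) − β²/(2·9) + const.
Setting the derivative to zero: Σxᵢ(yᵢ − βxᵢ)/4 − β/9 = 0, so β = Σxᵢyᵢ / (Σxᵢ² + σ²/τ²).
Σxᵢyᵢ = 5·10 + 6·15 + 2·2 + 3·8 = 168; Σxᵢ² = 74; σ²/τ² = 4/9.
β̂_MAP = 168 / (74 + 4/9) = 168/(670/9) = 756/335 ≈ 2.257.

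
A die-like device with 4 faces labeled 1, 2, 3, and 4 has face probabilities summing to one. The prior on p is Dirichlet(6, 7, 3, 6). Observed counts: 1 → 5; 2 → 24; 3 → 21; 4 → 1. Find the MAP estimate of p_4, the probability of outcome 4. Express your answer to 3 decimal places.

MAP estimate: 0.087

The posterior is Dirichlet(αᵢ + nᵢ) = Dirichlet(11, 31, 24, 7).
For a Dirichlet(a₁,…,a_K) with all aᵢ > 1, the mode has j-th component (aⱼ − 1)/(Σaᵢ − K).
Here Σaᵢ = 73 and K = 4, so p_4 = (7 − 1)/(73 − 4) = 6/69 ≈ 0.087.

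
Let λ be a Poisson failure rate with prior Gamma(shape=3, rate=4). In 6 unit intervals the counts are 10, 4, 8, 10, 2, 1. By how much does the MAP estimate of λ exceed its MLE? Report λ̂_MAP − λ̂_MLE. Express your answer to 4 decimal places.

MAP − MLE = -2.1333

Σxᵢ = 35. Posterior is Gamma(38, 10); MAP = (38−1)/10 = 37/10 ≈ 3.70000.
MLE = x̄ = 35/6 ≈ 5.83333.
Difference = 37/10 − 35/6 = -32/15 ≈ -2.1333.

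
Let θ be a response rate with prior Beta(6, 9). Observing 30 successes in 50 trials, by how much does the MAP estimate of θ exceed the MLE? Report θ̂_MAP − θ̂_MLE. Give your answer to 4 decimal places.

Posterior is Beta(36, 29); MAP = (36−1)/(65−2) = 35/63 ≈ 0.55556.
MLE ignores the prior: θ̂_MLE = k/n = 30/50 ≈ 0.60000.
Difference = 35/63 − 30/50 = -2/45 ≈ -0.0444.

MAP − MLE = -0.0444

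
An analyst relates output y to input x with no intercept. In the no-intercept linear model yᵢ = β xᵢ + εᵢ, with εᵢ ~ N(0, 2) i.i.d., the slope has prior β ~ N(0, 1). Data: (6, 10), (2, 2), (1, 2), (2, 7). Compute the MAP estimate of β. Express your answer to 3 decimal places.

log p(β | y) = −Σ(yᵢ − βxᵢ)²/(2·2) − β²/(2·1) + const.
Setting the derivative to zero: Σxᵢ(yᵢ − βxᵢ)/2 − β/1 = 0, so β = Σxᵢyᵢ / (Σxᵢ² + σ²/τ²).
Σxᵢyᵢ = 6·10 + 2·2 + 1·2 + 2·7 = 80; Σxᵢ² = 45; σ²/τ² = 2.
β̂_MAP = 80 / (45 + 2) = 80/47 ≈ 1.702.

β̂_MAP = 1.702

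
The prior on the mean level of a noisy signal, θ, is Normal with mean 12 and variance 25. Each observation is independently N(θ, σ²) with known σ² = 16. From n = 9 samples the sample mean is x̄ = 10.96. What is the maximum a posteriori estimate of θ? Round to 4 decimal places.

θ̂_MAP = 11.0290

n = 9, x̄ = 10.96.
For a Normal prior and Normal likelihood with known variance, the posterior is Normal; its mode equals its mean, the precision-weighted average.
Prior precision 1/σ₀² = 1/25 = 0.04; data precision n/σ² = 9/16 = 0.5625.
θ̂ = (0.04·12 + 0.5625·10.96) / (0.04 + 0.5625) = 6.645/0.6025 = 2658/241 ≈ 11.0290.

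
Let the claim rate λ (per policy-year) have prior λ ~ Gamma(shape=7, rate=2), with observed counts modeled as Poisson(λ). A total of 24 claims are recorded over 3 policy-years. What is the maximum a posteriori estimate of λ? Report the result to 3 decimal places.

λ̂_MAP = 6.000

Σxᵢ = 24, n = 3.
Posterior ∝ λ^6e^(−2λ) · λ^24e^(−3λ) = λ^30e^(−5λ), i.e. Gamma(shape=31, rate=5).
The mode of a Gamma(a, b) with a ≥ 1 (shape–rate) is (a−1)/b = 30/5 ≈ 6.000.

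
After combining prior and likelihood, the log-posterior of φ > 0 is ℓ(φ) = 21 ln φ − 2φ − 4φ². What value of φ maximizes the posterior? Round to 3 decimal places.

φ̂_MAP = 1.500

ℓ'(φ) = 21/φ − 2 − 8φ. Setting this to zero and multiplying by φ: 8φ² + 2φ − 21 = 0.
φ = (−2 + √(2² + 4·8·21)) / (2·8) = (−2 + √676) / 16 = (−2 + 26)/16 = 3/2.
ℓ''(φ) = −21/φ² − 8 < 0, confirming a maximum.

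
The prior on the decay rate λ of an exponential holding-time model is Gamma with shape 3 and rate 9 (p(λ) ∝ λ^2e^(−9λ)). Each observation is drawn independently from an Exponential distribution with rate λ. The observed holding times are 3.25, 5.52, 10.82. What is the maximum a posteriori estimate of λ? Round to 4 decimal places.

The Exponential(rate=λ) likelihood is ∝ λ^n e^(−λΣtᵢ). Here n = 3 and Σtᵢ = 3.25 + 5.52 + 10.82 = 19.59.
Posterior ∝ λ^2e^(−9λ) · λ^3e^(−19.59λ) = λ^5e^(−28.59λ), i.e. Gamma(6, 28.59).
Mode = (a−1)/b = 5/28.59 ≈ 0.1749.

λ̂_MAP = 0.1749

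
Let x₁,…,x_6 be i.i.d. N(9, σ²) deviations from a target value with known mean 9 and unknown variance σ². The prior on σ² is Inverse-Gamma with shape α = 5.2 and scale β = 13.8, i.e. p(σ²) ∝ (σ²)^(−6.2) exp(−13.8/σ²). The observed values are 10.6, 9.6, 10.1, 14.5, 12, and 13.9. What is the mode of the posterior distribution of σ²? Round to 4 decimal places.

Sum of squared deviations about the known mean: SS = (10.6−9)² + (9.6−9)² + (10.1−9)² + (14.5−9)² + (12−9)² + (13.9−9)² = 67.39.
The Normal likelihood contributes (σ²)^(−n/2) exp(−SS/(2σ²)), so the posterior is Inverse-Gamma(α + n/2, β + SS/2) = Inverse-Gamma(8.2, 47.495).
The mode of Inverse-Gamma(a, b) is b/(a+1) = 47.495/9.2 ≈ 5.1625.

σ̂²_MAP = 5.1625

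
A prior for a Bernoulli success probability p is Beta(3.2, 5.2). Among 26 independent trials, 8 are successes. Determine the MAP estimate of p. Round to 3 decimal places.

Prior: Beta(3.2, 5.2).
Data: 8 successes in 26 trials. The binomial likelihood contributes p^8(1−p)^18, so the posterior is Beta(3.2+8, 5.2+18) = Beta(11.2, 23.2).
For Beta(a, b) with a, b > 1 the mode is (a−1)/(a+b−2) = 10.2/32.4 ≈ 0.315.

p̂_MAP = 0.315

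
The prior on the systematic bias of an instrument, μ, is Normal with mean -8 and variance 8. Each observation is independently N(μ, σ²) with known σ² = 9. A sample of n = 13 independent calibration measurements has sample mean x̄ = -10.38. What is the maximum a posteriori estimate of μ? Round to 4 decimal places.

n = 13, x̄ = -10.38.
For a Normal prior and Normal likelihood with known variance, the posterior is Normal; its mode equals its mean, the precision-weighted average.
Prior precision 1/σ₀² = 1/8 = 0.125; data precision n/σ² = 13/9.
μ̂ = (0.125·(-8) + (13/9)·(-10.38)) / (0.125 + 13/9) = (-2399/150)/(113/72) = -28788/2825 ≈ -10.1904.

μ̂_MAP = -10.1904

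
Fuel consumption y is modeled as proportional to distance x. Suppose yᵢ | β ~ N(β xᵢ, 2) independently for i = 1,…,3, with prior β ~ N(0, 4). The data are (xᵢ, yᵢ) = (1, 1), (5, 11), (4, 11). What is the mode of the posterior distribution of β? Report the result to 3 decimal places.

log p(β | y) = −Σ(yᵢ − βxᵢ)²/(2·2) − β²/(2·4) + const.
Setting the derivative to zero: Σxᵢ(yᵢ − βxᵢ)/2 − β/4 = 0, so β = Σxᵢyᵢ / (Σxᵢ² + σ²/τ²).
Σxᵢyᵢ = 1·1 + 5·11 + 4·11 = 100; Σxᵢ² = 42; σ²/τ² = 0.5.
β̂_MAP = 100 / (42 + 0.5) = 100/42.5 ≈ 2.353.

β̂_MAP = 2.353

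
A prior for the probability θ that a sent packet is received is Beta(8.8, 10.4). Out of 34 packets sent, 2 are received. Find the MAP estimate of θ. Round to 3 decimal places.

θ̂_MAP = 0.191

Prior: Beta(8.8, 10.4).
Data: 2 successes in 34 trials. The binomial likelihood contributes θ^2(1−θ)^32, so the posterior is Beta(8.8+2, 10.4+32) = Beta(10.8, 42.4).
For Beta(a, b) with a, b > 1 the mode is (a−1)/(a+b−2) = 9.8/51.2 ≈ 0.191.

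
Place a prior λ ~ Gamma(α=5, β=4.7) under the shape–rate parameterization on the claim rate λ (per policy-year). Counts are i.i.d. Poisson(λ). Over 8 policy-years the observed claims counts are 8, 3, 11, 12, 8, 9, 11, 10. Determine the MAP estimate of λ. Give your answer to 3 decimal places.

Σxᵢ = 8+3+11+12+8+9+11+10 = 72, with n = 8.
Posterior ∝ λ^4e^(−4.7λ) · λ^72e^(−8λ) = λ^76e^(−12.7λ), i.e. Gamma(shape=77, rate=12.7).
The mode of a Gamma(a, b) with a ≥ 1 (shape–rate) is (a−1)/b = 76/12.7 ≈ 5.984.

λ̂_MAP = 5.984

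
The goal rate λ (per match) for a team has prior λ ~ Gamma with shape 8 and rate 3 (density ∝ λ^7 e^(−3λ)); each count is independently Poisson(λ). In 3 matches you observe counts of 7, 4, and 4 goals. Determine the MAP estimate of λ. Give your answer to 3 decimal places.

Σxᵢ = 7+4+4 = 15, with n = 3.
Posterior ∝ λ^7e^(−3λ) · λ^15e^(−3λ) = λ^22e^(−6λ), i.e. Gamma(shape=23, rate=6).
The mode of a Gamma(a, b) with a ≥ 1 (shape–rate) is (a−1)/b = 22/6 ≈ 3.667.

λ̂_MAP = 3.667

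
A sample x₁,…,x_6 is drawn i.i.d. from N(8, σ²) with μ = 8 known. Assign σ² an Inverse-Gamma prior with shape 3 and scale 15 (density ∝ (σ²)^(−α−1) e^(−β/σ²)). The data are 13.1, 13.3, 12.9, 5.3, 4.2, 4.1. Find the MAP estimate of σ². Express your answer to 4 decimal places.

σ̂²_MAP = 10.3607

Sum of squared deviations about the known mean: SS = (13.1−8)² + (13.3−8)² + (12.9−8)² + (5.3−8)² + (4.2−8)² + (4.1−8)² = 115.05.
The Normal likelihood contributes (σ²)^(−n/2) exp(−SS/(2σ²)), so the posterior is Inverse-Gamma(α + n/2, β + SS/2) = Inverse-Gamma(6, 72.525).
The mode of Inverse-Gamma(a, b) is b/(a+1) = 72.525/7 ≈ 10.3607.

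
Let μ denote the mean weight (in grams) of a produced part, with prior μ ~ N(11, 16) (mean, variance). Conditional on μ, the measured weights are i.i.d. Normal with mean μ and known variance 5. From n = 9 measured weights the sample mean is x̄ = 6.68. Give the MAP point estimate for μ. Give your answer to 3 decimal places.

n = 9, x̄ = 6.68.
For a Normal prior and Normal likelihood with known variance, the posterior is Normal; its mode equals its mean, the precision-weighted average.
Prior precision 1/σ₀² = 1/16 = 0.0625; data precision n/σ² = 9/5 = 1.8.
μ̂ = (0.0625·11 + 1.8·6.68) / (0.0625 + 1.8) = 12.7115/1.8625 = 25423/3725 ≈ 6.825.

μ̂_MAP = 6.825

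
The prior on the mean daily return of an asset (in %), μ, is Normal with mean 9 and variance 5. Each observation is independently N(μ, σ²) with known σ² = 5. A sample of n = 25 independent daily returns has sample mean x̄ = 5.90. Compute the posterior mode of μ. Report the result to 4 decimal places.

μ̂_MAP = 6.0192

n = 25, x̄ = 5.90.
For a Normal prior and Normal likelihood with known variance, the posterior is Normal; its mode equals its mean, the precision-weighted average.
Prior precision 1/σ₀² = 1/5 = 0.2; data precision n/σ² = 25/5 = 5.
μ̂ = (0.2·9 + 5·5.9) / (0.2 + 5) = 31.3/5.2 = 313/52 ≈ 6.0192.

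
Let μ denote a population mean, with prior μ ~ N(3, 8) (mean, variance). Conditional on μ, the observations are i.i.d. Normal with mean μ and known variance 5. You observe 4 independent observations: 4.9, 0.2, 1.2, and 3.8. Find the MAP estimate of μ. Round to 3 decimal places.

n = 4; x̄ = (4.9 + 0.2 + 1.2 + 3.8)/4 = 10.1/4 = 2.525.
For a Normal prior and Normal likelihood with known variance, the posterior is Normal; its mode equals its mean, the precision-weighted average.
Prior precision 1/σ₀² = 1/8 = 0.125; data precision n/σ² = 4/5 = 0.8.
μ̂ = (0.125·3 + 0.8·2.525) / (0.125 + 0.8) = 2.395/0.925 = 479/185 ≈ 2.589.

μ̂_MAP = 2.589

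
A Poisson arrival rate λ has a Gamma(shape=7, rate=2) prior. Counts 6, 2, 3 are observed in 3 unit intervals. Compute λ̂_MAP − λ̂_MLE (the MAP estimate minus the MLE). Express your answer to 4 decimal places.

Σxᵢ = 11. Posterior is Gamma(18, 5); MAP = (18−1)/5 = 17/5 ≈ 3.40000.
MLE = x̄ = 11/3 ≈ 3.66667.
Difference = 17/5 − 11/3 = -4/15 ≈ -0.2667.

MAP − MLE = -0.2667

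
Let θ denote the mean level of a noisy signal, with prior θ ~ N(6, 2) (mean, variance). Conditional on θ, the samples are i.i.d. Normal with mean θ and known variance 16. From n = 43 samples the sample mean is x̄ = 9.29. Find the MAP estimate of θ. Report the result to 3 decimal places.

θ̂_MAP = 8.774

n = 43, x̄ = 9.29.
For a Normal prior and Normal likelihood with known variance, the posterior is Normal; its mode equals its mean, the precision-weighted average.
Prior precision 1/σ₀² = 1/2 = 0.5; data precision n/σ² = 43/16 = 2.6875.
θ̂ = (0.5·6 + 2.6875·9.29) / (0.5 + 2.6875) = 27.966875/3.1875 = 44747/5100 ≈ 8.774.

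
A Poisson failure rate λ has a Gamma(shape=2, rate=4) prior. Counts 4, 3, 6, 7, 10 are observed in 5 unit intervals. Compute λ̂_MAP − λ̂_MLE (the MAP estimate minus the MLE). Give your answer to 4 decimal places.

MAP − MLE = -2.5556

Σxᵢ = 30. Posterior is Gamma(32, 9); MAP = (32−1)/9 = 31/9 ≈ 3.44444.
MLE = x̄ = 30/5 ≈ 6.00000.
Difference = 31/9 − 30/5 = -23/9 ≈ -2.5556.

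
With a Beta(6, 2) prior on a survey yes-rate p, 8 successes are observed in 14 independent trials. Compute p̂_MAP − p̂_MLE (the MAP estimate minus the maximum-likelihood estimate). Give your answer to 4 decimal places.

Posterior is Beta(14, 8); MAP = (14−1)/(22−2) = 13/20 ≈ 0.65000.
MLE ignores the prior: p̂_MLE = k/n = 8/14 ≈ 0.57143.
Difference = 13/20 − 8/14 = 11/140 ≈ 0.0786.

MAP − MLE = 0.0786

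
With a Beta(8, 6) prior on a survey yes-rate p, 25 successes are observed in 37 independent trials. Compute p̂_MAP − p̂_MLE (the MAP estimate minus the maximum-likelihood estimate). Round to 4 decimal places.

Posterior is Beta(33, 18); MAP = (33−1)/(51−2) = 32/49 ≈ 0.65306.
MLE ignores the prior: p̂_MLE = k/n = 25/37 ≈ 0.67568.
Difference = 32/49 − 25/37 = -41/1813 ≈ -0.0226.

MAP − MLE = -0.0226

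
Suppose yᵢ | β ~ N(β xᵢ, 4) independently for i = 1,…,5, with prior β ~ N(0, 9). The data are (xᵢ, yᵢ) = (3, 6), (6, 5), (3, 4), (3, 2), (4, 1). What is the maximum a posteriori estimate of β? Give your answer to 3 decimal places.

log p(β | y) = −Σ(yᵢ − βxᵢ)²/(2·4) − β²/(2·9) + const.
Setting the derivative to zero: Σxᵢ(yᵢ − βxᵢ)/4 − β/9 = 0, so β = Σxᵢyᵢ / (Σxᵢ² + σ²/τ²).
Σxᵢyᵢ = 3·6 + 6·5 + 3·4 + 3·2 + 4·1 = 70; Σxᵢ² = 79; σ²/τ² = 4/9.
β̂_MAP = 70 / (79 + 4/9) = 70/(715/9) = 126/143 ≈ 0.881.

β̂_MAP = 0.881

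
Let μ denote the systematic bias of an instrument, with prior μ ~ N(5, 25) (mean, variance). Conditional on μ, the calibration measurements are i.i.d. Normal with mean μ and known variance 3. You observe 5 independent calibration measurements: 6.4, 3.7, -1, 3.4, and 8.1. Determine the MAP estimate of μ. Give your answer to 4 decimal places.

μ̂_MAP = 4.1406

n = 5; x̄ = (6.4 + 3.7 + (-1) + 3.4 + 8.1)/5 = 20.6/5 = 4.12.
For a Normal prior and Normal likelihood with known variance, the posterior is Normal; its mode equals its mean, the precision-weighted average.
Prior precision 1/σ₀² = 1/25 = 0.04; data precision n/σ² = 5/3.
μ̂ = (0.04·5 + (5/3)·4.12) / (0.04 + 5/3) = (106/15)/(128/75) = 4.140625 ≈ 4.1406.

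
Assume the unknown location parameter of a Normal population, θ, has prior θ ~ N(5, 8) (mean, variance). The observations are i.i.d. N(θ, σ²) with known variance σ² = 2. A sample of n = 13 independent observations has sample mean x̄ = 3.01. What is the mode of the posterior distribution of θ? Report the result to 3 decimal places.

n = 13, x̄ = 3.01.
For a Normal prior and Normal likelihood with known variance, the posterior is Normal; its mode equals its mean, the precision-weighted average.
Prior precision 1/σ₀² = 1/8 = 0.125; data precision n/σ² = 13/2 = 6.5.
θ̂ = (0.125·5 + 6.5·3.01) / (0.125 + 6.5) = 20.19/6.625 = 4038/1325 ≈ 3.048.

θ̂_MAP = 3.048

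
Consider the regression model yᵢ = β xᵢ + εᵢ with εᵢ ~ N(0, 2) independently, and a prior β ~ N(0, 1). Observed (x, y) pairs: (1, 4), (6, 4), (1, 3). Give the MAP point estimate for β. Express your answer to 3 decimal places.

β̂_MAP = 0.775

log p(β | y) = −Σ(yᵢ − βxᵢ)²/(2·2) − β²/(2·1) + const.
Setting the derivative to zero: Σxᵢ(yᵢ − βxᵢ)/2 − β/1 = 0, so β = Σxᵢyᵢ / (Σxᵢ² + σ²/τ²).
Σxᵢyᵢ = 1·4 + 6·4 + 1·3 = 31; Σxᵢ² = 38; σ²/τ² = 2.
β̂_MAP = 31 / (38 + 2) = 31/40 ≈ 0.775.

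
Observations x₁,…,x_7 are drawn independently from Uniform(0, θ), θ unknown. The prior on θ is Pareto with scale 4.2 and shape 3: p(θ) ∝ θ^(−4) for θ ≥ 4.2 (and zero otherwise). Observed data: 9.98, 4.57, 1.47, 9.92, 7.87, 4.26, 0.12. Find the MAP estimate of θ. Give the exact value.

θ̂_MAP = 9.98

The Uniform(0, θ) likelihood is θ^(−n) for θ ≥ max(xᵢ), zero otherwise. Here max(xᵢ) = 9.98.
Posterior ∝ θ^(−4) · θ^(−7) = θ^(−11) on θ ≥ max(4.2, 9.98) = 9.98.
This density is strictly decreasing in θ, so the posterior mode lies at the lower boundary of the support.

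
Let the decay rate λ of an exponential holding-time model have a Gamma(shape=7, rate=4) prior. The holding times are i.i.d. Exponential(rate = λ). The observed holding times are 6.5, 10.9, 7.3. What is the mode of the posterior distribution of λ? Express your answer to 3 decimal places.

The Exponential(rate=λ) likelihood is ∝ λ^n e^(−λΣtᵢ). Here n = 3 and Σtᵢ = 6.5 + 10.9 + 7.3 = 24.7.
Posterior ∝ λ^6e^(−4λ) · λ^3e^(−24.7λ) = λ^9e^(−28.7λ), i.e. Gamma(10, 28.7).
Mode = (a−1)/b = 9/28.7 ≈ 0.314.

λ̂_MAP = 0.314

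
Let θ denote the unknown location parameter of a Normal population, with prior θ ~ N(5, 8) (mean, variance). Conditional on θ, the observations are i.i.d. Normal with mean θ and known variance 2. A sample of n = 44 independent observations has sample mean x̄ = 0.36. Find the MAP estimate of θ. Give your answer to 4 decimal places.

θ̂_MAP = 0.3862

n = 44, x̄ = 0.36.
For a Normal prior and Normal likelihood with known variance, the posterior is Normal; its mode equals its mean, the precision-weighted average.
Prior precision 1/σ₀² = 1/8 = 0.125; data precision n/σ² = 44/2 = 22.
θ̂ = (0.125·5 + 22·0.36) / (0.125 + 22) = 8.545/22.125 = 1709/4425 ≈ 0.3862.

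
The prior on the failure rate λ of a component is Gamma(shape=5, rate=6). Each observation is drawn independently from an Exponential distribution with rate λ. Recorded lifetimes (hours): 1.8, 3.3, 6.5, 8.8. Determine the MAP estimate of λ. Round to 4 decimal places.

The Exponential(rate=λ) likelihood is ∝ λ^n e^(−λΣtᵢ). Here n = 4 and Σtᵢ = 1.8 + 3.3 + 6.5 + 8.8 = 20.4.
Posterior ∝ λ^4e^(−6λ) · λ^4e^(−20.4λ) = λ^8e^(−26.4λ), i.e. Gamma(9, 26.4).
Mode = (a−1)/b = 8/26.4 ≈ 0.3030.

λ̂_MAP = 0.3030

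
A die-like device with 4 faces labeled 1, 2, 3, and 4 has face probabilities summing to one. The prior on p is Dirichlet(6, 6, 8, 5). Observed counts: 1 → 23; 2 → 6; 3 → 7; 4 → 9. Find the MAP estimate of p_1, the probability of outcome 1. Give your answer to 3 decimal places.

MAP estimate: 0.424

The posterior is Dirichlet(αᵢ + nᵢ) = Dirichlet(29, 12, 15, 14).
For a Dirichlet(a₁,…,a_K) with all aᵢ > 1, the mode has j-th component (aⱼ − 1)/(Σaᵢ − K).
Here Σaᵢ = 70 and K = 4, so p_1 = (29 − 1)/(70 − 4) = 28/66 ≈ 0.424.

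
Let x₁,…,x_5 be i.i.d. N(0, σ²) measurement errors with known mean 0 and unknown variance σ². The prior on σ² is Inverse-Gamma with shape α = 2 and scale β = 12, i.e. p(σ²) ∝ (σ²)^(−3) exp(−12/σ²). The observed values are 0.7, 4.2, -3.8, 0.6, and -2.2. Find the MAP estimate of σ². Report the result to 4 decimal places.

Sum of squared deviations about the known mean: SS = (0.7−0)² + (4.2−0)² + (-3.8−0)² + (0.6−0)² + (-2.2−0)² = 37.77.
The Normal likelihood contributes (σ²)^(−n/2) exp(−SS/(2σ²)), so the posterior is Inverse-Gamma(α + n/2, β + SS/2) = Inverse-Gamma(4.5, 30.885).
The mode of Inverse-Gamma(a, b) is b/(a+1) = 30.885/5.5 ≈ 5.6155.

σ̂²_MAP = 5.6155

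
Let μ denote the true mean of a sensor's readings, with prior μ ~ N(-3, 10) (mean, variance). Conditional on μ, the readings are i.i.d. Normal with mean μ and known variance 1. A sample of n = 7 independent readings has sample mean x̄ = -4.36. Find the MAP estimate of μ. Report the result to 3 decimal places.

μ̂_MAP = -4.341

n = 7, x̄ = -4.36.
For a Normal prior and Normal likelihood with known variance, the posterior is Normal; its mode equals its mean, the precision-weighted average.
Prior precision 1/σ₀² = 1/10 = 0.1; data precision n/σ² = 7/1 = 7.
μ̂ = (0.1·(-3) + 7·(-4.36)) / (0.1 + 7) = (-30.82)/7.1 = -1541/355 ≈ -4.341.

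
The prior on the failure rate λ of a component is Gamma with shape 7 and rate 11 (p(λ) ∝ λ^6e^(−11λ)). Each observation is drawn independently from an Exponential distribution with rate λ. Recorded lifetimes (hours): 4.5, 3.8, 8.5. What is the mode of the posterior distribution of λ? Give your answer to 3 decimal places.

The Exponential(rate=λ) likelihood is ∝ λ^n e^(−λΣtᵢ). Here n = 3 and Σtᵢ = 4.5 + 3.8 + 8.5 = 16.8.
Posterior ∝ λ^6e^(−11λ) · λ^3e^(−16.8λ) = λ^9e^(−27.8λ), i.e. Gamma(10, 27.8).
Mode = (a−1)/b = 9/27.8 ≈ 0.324.

λ̂_MAP = 0.324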